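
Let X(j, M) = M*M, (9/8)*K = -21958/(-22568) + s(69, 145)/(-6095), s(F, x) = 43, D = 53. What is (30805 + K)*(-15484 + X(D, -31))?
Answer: -7692481332544867/17193995 ≈ -4.4739e+8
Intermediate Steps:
K = 44287862/51581985 (K = 8*(-21958/(-22568) + 43/(-6095))/9 = 8*(-21958*(-1/22568) + 43*(-1/6095))/9 = 8*(10979/11284 - 43/6095)/9 = (8/9)*(66431793/68775980) = 44287862/51581985 ≈ 0.85859)
X(j, M) = M**2
(30805 + K)*(-15484 + X(D, -31)) = (30805 + 44287862/51581985)*(-15484 + (-31)**2) = 1589027335787*(-15484 + 961)/51581985 = (1589027335787/51581985)*(-14523) = -7692481332544867/17193995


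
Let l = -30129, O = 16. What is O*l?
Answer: -482064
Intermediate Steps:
O*l = 16*(-30129) = -482064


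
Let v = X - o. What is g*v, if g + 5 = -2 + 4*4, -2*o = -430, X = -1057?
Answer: -11448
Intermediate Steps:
o = 215 (o = -1/2*(-430) = 215)
v = -1272 (v = -1057 - 1*215 = -1057 - 215 = -1272)
g = 9 (g = -5 + (-2 + 4*4) = -5 + (-2 + 16) = -5 + 14 = 9)
g*v = 9*(-1272) = -11448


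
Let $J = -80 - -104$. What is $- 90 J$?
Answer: $-2160$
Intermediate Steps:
$J = 24$ ($J = -80 + 104 = 24$)
$- 90 J = \left(-90\right) 24 = -2160$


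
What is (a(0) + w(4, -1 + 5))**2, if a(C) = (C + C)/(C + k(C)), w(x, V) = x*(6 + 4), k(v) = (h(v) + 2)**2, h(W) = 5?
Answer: 1600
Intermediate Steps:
k(v) = 49 (k(v) = (5 + 2)**2 = 7**2 = 49)
w(x, V) = 10*x (w(x, V) = x*10 = 10*x)
a(C) = 2*C/(49 + C) (a(C) = (C + C)/(C + 49) = (2*C)/(49 + C) = 2*C/(49 + C))
(a(0) + w(4, -1 + 5))**2 = (2*0/(49 + 0) + 10*4)**2 = (2*0/49 + 40)**2 = (2*0*(1/49) + 40)**2 = (0 + 40)**2 = 40**2 = 1600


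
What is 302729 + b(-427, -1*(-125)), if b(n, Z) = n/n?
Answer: 302730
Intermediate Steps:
b(n, Z) = 1
302729 + b(-427, -1*(-125)) = 302729 + 1 = 302730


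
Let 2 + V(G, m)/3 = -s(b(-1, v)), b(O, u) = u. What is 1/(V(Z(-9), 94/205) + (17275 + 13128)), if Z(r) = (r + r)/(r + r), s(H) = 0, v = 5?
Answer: 1/30397 ≈ 3.2898e-5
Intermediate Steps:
Z(r) = 1 (Z(r) = (2*r)/((2*r)) = (2*r)*(1/(2*r)) = 1)
V(G, m) = -6 (V(G, m) = -6 + 3*(-1*0) = -6 + 3*0 = -6 + 0 = -6)
1/(V(Z(-9), 94/205) + (17275 + 13128)) = 1/(-6 + (17275 + 13128)) = 1/(-6 + 30403) = 1/30397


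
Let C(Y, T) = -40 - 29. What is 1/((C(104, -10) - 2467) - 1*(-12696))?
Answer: 1/10160 ≈ 9.8425e-5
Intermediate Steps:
C(Y, T) = -69
1/((C(104, -10) - 2467) - 1*(-12696)) = 1/((-69 - 2467) - 1*(-12696)) = 1/(-2536 + 12696) = 1/10160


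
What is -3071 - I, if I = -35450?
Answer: 32379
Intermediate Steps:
-3071 - I = -3071 - 1*(-35450) = -3071 + 35450 = 32379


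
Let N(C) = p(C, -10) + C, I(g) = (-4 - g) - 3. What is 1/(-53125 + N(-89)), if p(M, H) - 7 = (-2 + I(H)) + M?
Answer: -1/53295 ≈ -1.8763e-5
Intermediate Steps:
I(g) = -7 - g
p(M, H) = -2 + M - H (p(M, H) = 7 + ((-2 + (-7 - H)) + M) = 7 + ((-9 - H) + M) = 7 + (-9 + M - H) = -2 + M - H)
N(C) = 8 + 2*C (N(C) = (-2 + C - 1*(-10)) + C = (-2 + C + 10) + C = (8 + C) + C = 8 + 2*C)
1/(-53125 + N(-89)) = 1/(-53125 + (8 + 2*(-89))) = 1/(-53125 + (8 - 178)) = 1/(-53125 - 170) = 1/(-53295) = -1/53295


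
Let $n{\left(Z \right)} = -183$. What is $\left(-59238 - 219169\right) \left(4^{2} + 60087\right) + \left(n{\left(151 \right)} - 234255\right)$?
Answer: $-16733330359$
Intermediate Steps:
$\left(-59238 - 219169\right) \left(4^{2} + 60087\right) + \left(n{\left(151 \right)} - 234255\right) = \left(-59238 - 219169\right) \left(4^{2} + 60087\right) - 234438 = - 278407 \left(16 + 60087\right) - 234438 = \left(-278407\right) 60103 - 234438 = -16733095921 - 234438 = -16733330359$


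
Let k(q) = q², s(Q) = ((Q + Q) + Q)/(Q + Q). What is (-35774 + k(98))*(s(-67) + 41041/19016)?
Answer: -910258025/9508 ≈ -95736.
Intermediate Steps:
s(Q) = 3/2 (s(Q) = (2*Q + Q)/((2*Q)) = (3*Q)*(1/(2*Q)) = 3/2)
(-35774 + k(98))*(s(-67) + 41041/19016) = (-35774 + 98²)*(3/2 + 41041/19016) = (-35774 + 9604)*(3/2 + 41041*(1/19016)) = -26170*(3/2 + 41041/19016) = -26170*69565/19016 = -910258025/9508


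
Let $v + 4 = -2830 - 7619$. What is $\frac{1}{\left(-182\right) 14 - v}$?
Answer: $\frac{1}{7905} \approx 0.0001265$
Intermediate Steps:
$v = -10453$ ($v = -4 - 10449 = -10453$)
$\frac{1}{\left(-182\right) 14 - v} = \frac{1}{\left(-182\right) 14 - -10453} = \frac{1}{-2548 + 10453} = \frac{1}{7905}$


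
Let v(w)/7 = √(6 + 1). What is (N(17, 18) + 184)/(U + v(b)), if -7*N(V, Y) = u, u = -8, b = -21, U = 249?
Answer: 161352/215803 - 648*√7/30829 ≈ 0.69207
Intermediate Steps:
N(V, Y) = 8/7 (N(V, Y) = -⅐*(-8) = 8/7)
v(w) = 7*√7 (v(w) = 7*√(6 + 1) = 7*√7)
(N(17, 18) + 184)/(U + v(b)) = (8/7 + 184)/(249 + 7*√7) = 1296/(7*(249 + 7*√7))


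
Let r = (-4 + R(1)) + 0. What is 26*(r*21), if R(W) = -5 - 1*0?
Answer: -4914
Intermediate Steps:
R(W) = -5 (R(W) = -5 + 0 = -5)
r = -9 (r = (-4 - 5) + 0 = -9 + 0 = -9)
26*(r*21) = 26*(-9*21) = 26*(-189) = -4914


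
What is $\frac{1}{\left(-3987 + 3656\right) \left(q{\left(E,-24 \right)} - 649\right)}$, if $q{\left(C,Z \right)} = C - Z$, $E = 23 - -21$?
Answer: $\frac{1}{192311} \approx 5.1999 \cdot 10^{-6}$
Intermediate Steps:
$E = 44$ ($E = 23 + 21 = 44$)
$\frac{1}{\left(-3987 + 3656\right) \left(q{\left(E,-24 \right)} - 649\right)} = \frac{1}{\left(-3987 + 3656\right) \left(\left(44 - -24\right) - 649\right)} = \frac{1}{\left(-331\right) \left(\left(44 + 24\right) - 649\right)} = \frac{1}{\left(-331\right) \left(68 - 649\right)} = \frac{1}{\left(-331\right) \left(-581\right)} = \frac{1}{192311}$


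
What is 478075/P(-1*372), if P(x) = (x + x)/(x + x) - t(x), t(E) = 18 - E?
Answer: -478075/389 ≈ -1229.0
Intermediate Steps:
P(x) = -17 + x (P(x) = (x + x)/(x + x) - (18 - x) = (2*x)/((2*x)) + (-18 + x) = (2*x)*(1/(2*x)) + (-18 + x) = 1 + (-18 + x) = -17 + x)
478075/P(-1*372) = 478075/(-17 - 1*372) = 478075/(-17 - 372) = 478075/(-389) = 478075*(-1/389) = -478075/389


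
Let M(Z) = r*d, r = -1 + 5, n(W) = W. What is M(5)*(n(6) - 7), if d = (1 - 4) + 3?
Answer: 0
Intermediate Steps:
d = 0 (d = -3 + 3 = 0)
r = 4
M(Z) = 0 (M(Z) = 4*0 = 0)
M(5)*(n(6) - 7) = 0*(6 - 7) = 0*(-1) = 0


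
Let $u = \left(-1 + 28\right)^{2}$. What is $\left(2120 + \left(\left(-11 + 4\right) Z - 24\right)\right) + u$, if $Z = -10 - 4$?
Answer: $2923$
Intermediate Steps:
$Z = -14$
$u = 729$ ($u = 27^{2} = 729$)
$\left(2120 + \left(\left(-11 + 4\right) Z - 24\right)\right) + u = \left(2120 - \left(24 - \left(-11 + 4\right) \left(-14\right)\right)\right) + 729 = \left(2120 - -74\right) + 729 = \left(2120 + \left(98 - 24\right)\right) + 729 = \left(2120 + 74\right) + 729 = 2194 + 729 = 2923$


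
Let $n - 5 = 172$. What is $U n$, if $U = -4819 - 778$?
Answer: $-990669$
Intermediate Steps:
$U = -5597$ ($U = -4819 - 778 = -5597$)
$n = 177$ ($n = 5 + 172 = 177$)
$U n = \left(-5597\right) 177 = -990669$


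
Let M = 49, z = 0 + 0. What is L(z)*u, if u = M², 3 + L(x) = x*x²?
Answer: -7203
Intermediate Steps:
z = 0
L(x) = -3 + x³ (L(x) = -3 + x*x² = -3 + x³)
u = 2401 (u = 49² = 2401)
L(z)*u = (-3 + 0³)*2401 = (-3 + 0)*2401 = -3*2401 = -7203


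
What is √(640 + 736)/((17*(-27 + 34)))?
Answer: 4*√86/119 ≈ 0.31172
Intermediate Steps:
√(640 + 736)/((17*(-27 + 34))) = √1376/((17*7)) = (4*√86)/119 = (4*√86)*(1/119) = 4*√86/119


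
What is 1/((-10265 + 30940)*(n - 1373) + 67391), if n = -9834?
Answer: -1/231637334 ≈ -4.3171e-9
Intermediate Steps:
1/((-10265 + 30940)*(n - 1373) + 67391) = 1/((-10265 + 30940)*(-9834 - 1373) + 67391) = 1/(20675*(-11207) + 67391) = 1/(-231704725 + 67391) = 1/(-231637334) = -1/231637334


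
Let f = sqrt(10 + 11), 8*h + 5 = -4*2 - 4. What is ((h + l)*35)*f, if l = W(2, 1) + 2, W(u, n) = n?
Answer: 245*sqrt(21)/8 ≈ 140.34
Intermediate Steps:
h = -17/8 (h = -5/8 + (-4*2 - 4)/8 = -5/8 + (-8 - 4)/8 = -5/8 + (1/8)*(-12) = -5/8 - 3/2 = -17/8 ≈ -2.1250)
l = 3 (l = 1 + 2 = 3)
f = sqrt(21) ≈ 4.5826
((h + l)*35)*f = ((-17/8 + 3)*35)*sqrt(21) = ((7/8)*35)*sqrt(21) = 245*sqrt(21)/8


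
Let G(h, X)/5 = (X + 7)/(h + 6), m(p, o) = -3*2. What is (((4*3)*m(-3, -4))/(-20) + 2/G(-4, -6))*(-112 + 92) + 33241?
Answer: 33153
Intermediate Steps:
m(p, o) = -6
G(h, X) = 5*(7 + X)/(6 + h) (G(h, X) = 5*((X + 7)/(h + 6)) = 5*((7 + X)/(6 + h)) = 5*(7 + X)/(6 + h))
(((4*3)*m(-3, -4))/(-20) + 2/G(-4, -6))*(-112 + 92) + 33241 = (((4*3)*(-6))/(-20) + 2/((5*(7 - 6)/(6 - 4))))*(-112 + 92) + 33241 = ((12*(-6))*(-1/20) + 2/((5*1/2)))*(-20) + 33241 = (-72*(-1/20) + 2/((5*(½)*1)))*(-20) + 33241 = (18/5 + 2/(5/2))*(-20) + 33241 = (18/5 + 2*(⅖))*(-20) + 33241 = (18/5 + ⅘)*(-20) + 33241 = (22/5)*(-20) + 33241 = -88 + 33241 = 33153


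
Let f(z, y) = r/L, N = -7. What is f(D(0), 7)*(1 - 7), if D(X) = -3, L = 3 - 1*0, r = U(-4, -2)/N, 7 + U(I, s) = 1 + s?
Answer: -16/7 ≈ -2.2857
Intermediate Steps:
U(I, s) = -6 + s (U(I, s) = -7 + (1 + s) = -6 + s)
r = 8/7 (r = (-6 - 2)/(-7) = -8*(-⅐) = 8/7 ≈ 1.1429)
L = 3 (L = 3 + 0 = 3)
f(z, y) = 8/21 (f(z, y) = (8/7)/3 = (8/7)*(⅓) = 8/21)
f(D(0), 7)*(1 - 7) = 8*(1 - 7)/21 = (8/21)*(-6) = -16/7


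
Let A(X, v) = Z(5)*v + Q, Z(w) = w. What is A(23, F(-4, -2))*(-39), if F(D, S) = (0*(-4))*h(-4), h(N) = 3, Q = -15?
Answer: 585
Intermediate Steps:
F(D, S) = 0 (F(D, S) = (0*(-4))*3 = 0*3 = 0)
A(X, v) = -15 + 5*v (A(X, v) = 5*v - 15 = -15 + 5*v)
A(23, F(-4, -2))*(-39) = (-15 + 5*0)*(-39) = (-15 + 0)*(-39) = -15*(-39) = 585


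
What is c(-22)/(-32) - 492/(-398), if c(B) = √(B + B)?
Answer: 246/199 - I*√11/16 ≈ 1.2362 - 0.20729*I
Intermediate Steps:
c(B) = √2*√B (c(B) = √(2*B) = √2*√B)
c(-22)/(-32) - 492/(-398) = (√2*√(-22))/(-32) - 492/(-398) = (√2*(I*√22))*(-1/32) - 492*(-1/398) = (2*I*√11)*(-1/32) + 246/199 = -I*√11/16 + 246/199 = 246/199 - I*√11/16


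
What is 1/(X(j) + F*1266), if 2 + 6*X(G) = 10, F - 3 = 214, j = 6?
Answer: 3/824170 ≈ 3.6400e-6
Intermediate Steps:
F = 217 (F = 3 + 214 = 217)
X(G) = 4/3 (X(G) = -⅓ + (⅙)*10 = -⅓ + 5/3 = 4/3)
1/(X(j) + F*1266) = 1/(4/3 + 217*1266) = 1/(4/3 + 274722) = 1/(824170/3) = 3/824170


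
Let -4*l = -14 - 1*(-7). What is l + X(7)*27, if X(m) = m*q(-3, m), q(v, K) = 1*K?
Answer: 5299/4 ≈ 1324.8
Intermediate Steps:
l = 7/4 (l = -(-14 - 1*(-7))/4 = -(-14 + 7)/4 = -1/4*(-7) = 7/4 ≈ 1.7500)
q(v, K) = K
X(m) = m**2 (X(m) = m*m = m**2)
l + X(7)*27 = 7/4 + 7**2*27 = 7/4 + 49*27 = 7/4 + 1323 = 5299/4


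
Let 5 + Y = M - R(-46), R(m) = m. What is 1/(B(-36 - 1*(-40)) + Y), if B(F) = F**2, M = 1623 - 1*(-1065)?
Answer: 1/2745 ≈ 0.00036430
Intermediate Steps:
M = 2688 (M = 1623 + 1065 = 2688)
Y = 2729 (Y = -5 + (2688 - 1*(-46)) = -5 + (2688 + 46) = -5 + 2734 = 2729)
1/(B(-36 - 1*(-40)) + Y) = 1/((-36 - 1*(-40))**2 + 2729) = 1/((-36 + 40)**2 + 2729) = 1/(4**2 + 2729) = 1/(16 + 2729) = 1/2745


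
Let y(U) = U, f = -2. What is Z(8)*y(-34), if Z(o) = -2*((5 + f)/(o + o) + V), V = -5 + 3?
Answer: -493/4 ≈ -123.25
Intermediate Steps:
V = -2
Z(o) = 4 - 3/o (Z(o) = -2*((5 - 2)/(o + o) - 2) = -2*(3/((2*o)) - 2) = -2*(3*(1/(2*o)) - 2) = -2*(3/(2*o) - 2) = -2*(-2 + 3/(2*o)) = 4 - 3/o)
Z(8)*y(-34) = (4 - 3/8)*(-34) = (29/8)*(-34) = -493/4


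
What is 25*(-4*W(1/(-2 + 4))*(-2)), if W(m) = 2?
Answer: 400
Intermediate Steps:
25*(-4*W(1/(-2 + 4))*(-2)) = 25*(-4*2*(-2)) = 25*(-8*(-2)) = 25*16 = 400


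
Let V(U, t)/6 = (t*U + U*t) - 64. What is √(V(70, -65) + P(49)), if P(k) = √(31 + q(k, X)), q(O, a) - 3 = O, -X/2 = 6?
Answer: √(-54984 + √83) ≈ 234.47*I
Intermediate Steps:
X = -12 (X = -2*6 = -12)
q(O, a) = 3 + O
V(U, t) = -384 + 12*U*t (V(U, t) = 6*((t*U + U*t) - 64) = 6*((U*t + U*t) - 64) = 6*(2*U*t - 64) = 6*(-64 + 2*U*t) = -384 + 12*U*t)
P(k) = √(34 + k) (P(k) = √(31 + (3 + k)) = √(34 + k))
√(V(70, -65) + P(49)) = √((-384 + 12*70*(-65)) + √(34 + 49)) = √((-384 - 54600) + √83) = √(-54984 + √83)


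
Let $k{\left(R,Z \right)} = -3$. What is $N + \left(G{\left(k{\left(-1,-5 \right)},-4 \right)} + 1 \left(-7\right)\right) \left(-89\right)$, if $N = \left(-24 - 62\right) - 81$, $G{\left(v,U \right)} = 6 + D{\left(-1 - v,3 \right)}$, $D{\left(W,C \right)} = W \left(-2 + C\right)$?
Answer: $-256$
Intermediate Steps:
$G{\left(v,U \right)} = 5 - v$ ($G{\left(v,U \right)} = 6 + \left(-1 - v\right) \left(-2 + 3\right) = 6 + \left(-1 - v\right) 1 = 6 - \left(1 + v\right) = 5 - v$)
$N = -167$ ($N = -86 - 81 = -167$)
$N + \left(G{\left(k{\left(-1,-5 \right)},-4 \right)} + 1 \left(-7\right)\right) \left(-89\right) = -167 + \left(\left(5 - -3\right) + 1 \left(-7\right)\right) \left(-89\right) = -167 + \left(\left(5 + 3\right) - 7\right) \left(-89\right) = -167 + \left(8 - 7\right) \left(-89\right) = -167 + 1 \left(-89\right) = -167 - 89 = -256$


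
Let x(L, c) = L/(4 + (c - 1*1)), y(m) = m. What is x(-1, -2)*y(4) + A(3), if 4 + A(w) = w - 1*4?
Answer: -9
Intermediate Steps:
A(w) = -8 + w (A(w) = -4 + (w - 1*4) = -4 + (w - 4) = -4 + (-4 + w) = -8 + w)
x(L, c) = L/(3 + c) (x(L, c) = L/(4 + (c - 1)) = L/(4 + (-1 + c)) = L/(3 + c))
x(-1, -2)*y(4) + A(3) = -1/(3 - 2)*4 + (-8 + 3) = -1/1*4 - 5 = -1*1*4 - 5 = -1*4 - 5 = -4 - 5 = -9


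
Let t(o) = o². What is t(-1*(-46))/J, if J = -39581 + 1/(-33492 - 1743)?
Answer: -18639315/348659134 ≈ -0.053460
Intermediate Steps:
J = -1394636536/35235 (J = -39581 + 1/(-35235) = -39581 - 1/35235 = -1394636536/35235 ≈ -39581.)
t(-1*(-46))/J = (-1*(-46))²/(-1394636536/35235) = 46²*(-35235/1394636536) = 2116*(-35235/1394636536) = -18639315/348659134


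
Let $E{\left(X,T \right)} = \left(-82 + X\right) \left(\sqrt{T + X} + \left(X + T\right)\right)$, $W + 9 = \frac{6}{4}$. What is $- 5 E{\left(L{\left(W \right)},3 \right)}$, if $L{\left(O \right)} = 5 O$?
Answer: $- \frac{82455}{4} + \frac{1195 i \sqrt{138}}{4} \approx -20614.0 + 3509.5 i$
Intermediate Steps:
$W = - \frac{15}{2}$ ($W = -9 + \frac{6}{4} = -9 + 6 \cdot \frac{1}{4} = -9 + \frac{3}{2} = - \frac{15}{2} \approx -7.5$)
$E{\left(X,T \right)} = \left(-82 + X\right) \left(T + X + \sqrt{T + X}\right)$ ($E{\left(X,T \right)} = \left(-82 + X\right) \left(\sqrt{T + X} + \left(T + X\right)\right) = \left(-82 + X\right) \left(T + X + \sqrt{T + X}\right)$)
$- 5 E{\left(L{\left(W \right)},3 \right)} = - 5 \left(\left(5 \left(- \frac{15}{2}\right)\right)^{2} - 246 - 82 \cdot 5 \left(- \frac{15}{2}\right) - 82 \sqrt{3 + 5 \left(- \frac{15}{2}\right)} + 3 \cdot 5 \left(- \frac{15}{2}\right) + 5 \left(- \frac{15}{2}\right) \sqrt{3 + 5 \left(- \frac{15}{2}\right)}\right) = - 5 \left(\left(- \frac{75}{2}\right)^{2} - 246 - -3075 - 82 \sqrt{3 - \frac{75}{2}} + 3 \left(- \frac{75}{2}\right) - \frac{75 \sqrt{3 - \frac{75}{2}}}{2}\right) = - 5 \left(\frac{5625}{4} - 246 + 3075 - 82 \sqrt{- \frac{69}{2}} - \frac{225}{2} - \frac{75 \sqrt{- \frac{69}{2}}}{2}\right) = - 5 \left(\frac{5625}{4} - 246 + 3075 - 82 \frac{i \sqrt{138}}{2} - \frac{225}{2} - \frac{75 \frac{i \sqrt{138}}{2}}{2}\right) = - 5 \left(\frac{5625}{4} - 246 + 3075 - 41 i \sqrt{138} - \frac{225}{2} - \frac{75 i \sqrt{138}}{4}\right) = - 5 \left(\frac{16491}{4} - \frac{239 i \sqrt{138}}{4}\right) = - \frac{82455}{4} + \frac{1195 i \sqrt{138}}{4}$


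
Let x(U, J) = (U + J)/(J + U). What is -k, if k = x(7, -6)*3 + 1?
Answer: -4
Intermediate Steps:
x(U, J) = 1 (x(U, J) = (J + U)/(J + U) = 1)
k = 4 (k = 1*3 + 1 = 3 + 1 = 4)
-k = -1*4 = -4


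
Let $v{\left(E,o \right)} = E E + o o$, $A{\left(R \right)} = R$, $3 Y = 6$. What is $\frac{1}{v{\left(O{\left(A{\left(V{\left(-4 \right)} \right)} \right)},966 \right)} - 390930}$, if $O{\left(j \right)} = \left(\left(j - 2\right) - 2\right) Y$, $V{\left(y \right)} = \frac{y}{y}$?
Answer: $\frac{1}{542262} \approx 1.8441 \cdot 10^{-6}$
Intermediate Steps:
$Y = 2$ ($Y = \frac{1}{3} \cdot 6 = 2$)
$V{\left(y \right)} = 1$
$O{\left(j \right)} = -8 + 2 j$ ($O{\left(j \right)} = \left(\left(j - 2\right) - 2\right) 2 = \left(\left(-2 + j\right) - 2\right) 2 = \left(-4 + j\right) 2 = -8 + 2 j$)
$v{\left(E,o \right)} = E^{2} + o^{2}$
$\frac{1}{v{\left(O{\left(A{\left(V{\left(-4 \right)} \right)} \right)},966 \right)} - 390930} = \frac{1}{\left(\left(-8 + 2 \cdot 1\right)^{2} + 966^{2}\right) - 390930} = \frac{1}{\left(\left(-8 + 2\right)^{2} + 933156\right) - 390930} = \frac{1}{\left(\left(-6\right)^{2} + 933156\right) - 390930} = \frac{1}{\left(36 + 933156\right) - 390930} = \frac{1}{933192 - 390930} = \frac{1}{542262}$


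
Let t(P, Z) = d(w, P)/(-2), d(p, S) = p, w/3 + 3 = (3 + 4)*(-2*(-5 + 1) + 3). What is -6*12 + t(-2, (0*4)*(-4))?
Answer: -183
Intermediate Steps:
w = 222 (w = -9 + 3*((3 + 4)*(-2*(-5 + 1) + 3)) = -9 + 3*(7*(-2*(-4) + 3)) = -9 + 3*(7*(8 + 3)) = -9 + 3*(7*11) = -9 + 3*77 = -9 + 231 = 222)
t(P, Z) = -111 (t(P, Z) = 222/(-2) = 222*(-½) = -111)
-6*12 + t(-2, (0*4)*(-4)) = -6*12 - 111 = -72 - 111 = -183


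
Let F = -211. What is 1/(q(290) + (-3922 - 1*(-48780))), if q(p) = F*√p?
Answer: 22429/999664537 + 211*√290/1999329074 ≈ 2.4234e-5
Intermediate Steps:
q(p) = -211*√p
1/(q(290) + (-3922 - 1*(-48780))) = 1/(-211*√290 + (-3922 - 1*(-48780))) = 1/(-211*√290 + (-3922 + 48780)) = 1/(-211*√290 + 44858) = 1/(44858 - 211*√290)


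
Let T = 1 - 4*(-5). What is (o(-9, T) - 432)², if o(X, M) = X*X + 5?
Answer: 119716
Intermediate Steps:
T = 21 (T = 1 + 20 = 21)
o(X, M) = 5 + X² (o(X, M) = X² + 5 = 5 + X²)
(o(-9, T) - 432)² = ((5 + (-9)²) - 432)² = ((5 + 81) - 432)² = (86 - 432)² = (-346)² = 119716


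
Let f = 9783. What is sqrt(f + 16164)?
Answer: 93*sqrt(3) ≈ 161.08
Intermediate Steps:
sqrt(f + 16164) = sqrt(9783 + 16164) = sqrt(25947) = 93*sqrt(3)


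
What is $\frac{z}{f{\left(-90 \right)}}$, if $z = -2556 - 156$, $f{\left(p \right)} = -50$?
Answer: $\frac{1356}{25} \approx 54.24$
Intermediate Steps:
$z = -2712$ ($z = -2556 - 156 = -2712$)
$\frac{z}{f{\left(-90 \right)}} = - \frac{2712}{-50} = \left(-2712\right) \left(- \frac{1}{50}\right) = \frac{1356}{25}$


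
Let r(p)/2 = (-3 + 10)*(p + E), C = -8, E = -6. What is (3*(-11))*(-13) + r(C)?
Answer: 233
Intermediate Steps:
r(p) = -84 + 14*p (r(p) = 2*((-3 + 10)*(p - 6)) = 2*(7*(-6 + p)) = 2*(-42 + 7*p) = -84 + 14*p)
(3*(-11))*(-13) + r(C) = (3*(-11))*(-13) + (-84 + 14*(-8)) = -33*(-13) + (-84 - 112) = 429 - 196 = 233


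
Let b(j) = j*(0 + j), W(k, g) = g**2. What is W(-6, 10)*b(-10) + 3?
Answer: 10003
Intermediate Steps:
b(j) = j**2 (b(j) = j*j = j**2)
W(-6, 10)*b(-10) + 3 = 10**2*(-10)**2 + 3 = 100*100 + 3 = 10000 + 3 = 10003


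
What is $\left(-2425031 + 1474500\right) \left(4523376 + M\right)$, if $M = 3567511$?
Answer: $-7690638910997$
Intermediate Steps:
$\left(-2425031 + 1474500\right) \left(4523376 + M\right) = \left(-2425031 + 1474500\right) \left(4523376 + 3567511\right) = \left(-950531\right) 8090887 = -7690638910997$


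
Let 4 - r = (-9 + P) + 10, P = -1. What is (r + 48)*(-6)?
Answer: -312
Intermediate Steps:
r = 4 (r = 4 - ((-9 - 1) + 10) = 4 - (-10 + 10) = 4 - 1*0 = 4 + 0 = 4)
(r + 48)*(-6) = (4 + 48)*(-6) = 52*(-6) = -312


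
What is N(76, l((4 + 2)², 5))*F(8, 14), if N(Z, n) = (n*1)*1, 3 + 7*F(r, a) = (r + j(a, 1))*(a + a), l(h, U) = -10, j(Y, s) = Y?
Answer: -6130/7 ≈ -875.71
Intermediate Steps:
F(r, a) = -3/7 + 2*a*(a + r)/7 (F(r, a) = -3/7 + ((r + a)*(a + a))/7 = -3/7 + ((a + r)*(2*a))/7 = -3/7 + (2*a*(a + r))/7 = -3/7 + 2*a*(a + r)/7)
N(Z, n) = n (N(Z, n) = n*1 = n)
N(76, l((4 + 2)², 5))*F(8, 14) = -10*(-3/7 + (2/7)*14² + (2/7)*14*8) = -10*(-3/7 + (2/7)*196 + 32) = -10*(-3/7 + 56 + 32) = -10*613/7 = -6130/7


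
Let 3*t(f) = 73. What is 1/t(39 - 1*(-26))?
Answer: 3/73 ≈ 0.041096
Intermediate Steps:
t(f) = 73/3 (t(f) = (1/3)*73 = 73/3)
1/t(39 - 1*(-26)) = 1/(73/3) = 3/73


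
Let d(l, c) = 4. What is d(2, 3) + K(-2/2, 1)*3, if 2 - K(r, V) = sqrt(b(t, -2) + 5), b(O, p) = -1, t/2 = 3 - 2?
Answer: 4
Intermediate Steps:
t = 2 (t = 2*(3 - 2) = 2*1 = 2)
K(r, V) = 0 (K(r, V) = 2 - sqrt(-1 + 5) = 2 - sqrt(4) = 2 - 1*2 = 2 - 2 = 0)
d(2, 3) + K(-2/2, 1)*3 = 4 + 0*3 = 4 + 0 = 4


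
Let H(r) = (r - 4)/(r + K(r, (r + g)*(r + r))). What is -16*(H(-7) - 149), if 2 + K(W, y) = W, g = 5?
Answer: 2373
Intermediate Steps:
K(W, y) = -2 + W
H(r) = (-4 + r)/(-2 + 2*r) (H(r) = (r - 4)/(r + (-2 + r)) = (-4 + r)/(-2 + 2*r))
-16*(H(-7) - 149) = -16*((-4 - 7)/(2*(-1 - 7)) - 149) = -16*((½)*(-11)/(-8) - 149) = -16*((½)*(-⅛)*(-11) - 149) = -16*(11/16 - 149) = -16*(-2373/16) = 2373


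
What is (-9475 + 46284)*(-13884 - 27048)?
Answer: -1506665988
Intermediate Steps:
(-9475 + 46284)*(-13884 - 27048) = 36809*(-40932) = -1506665988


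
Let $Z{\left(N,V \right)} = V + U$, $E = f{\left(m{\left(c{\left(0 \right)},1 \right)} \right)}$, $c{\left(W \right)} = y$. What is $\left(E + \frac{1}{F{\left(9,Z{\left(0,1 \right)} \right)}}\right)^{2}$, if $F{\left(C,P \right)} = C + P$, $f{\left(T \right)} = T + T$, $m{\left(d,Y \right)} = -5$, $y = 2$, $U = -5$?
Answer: $\frac{2401}{25} \approx 96.04$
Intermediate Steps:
$c{\left(W \right)} = 2$
$f{\left(T \right)} = 2 T$
$E = -10$ ($E = 2 \left(-5\right) = -10$)
$Z{\left(N,V \right)} = -5 + V$ ($Z{\left(N,V \right)} = V - 5 = -5 + V$)
$\left(E + \frac{1}{F{\left(9,Z{\left(0,1 \right)} \right)}}\right)^{2} = \left(-10 + \frac{1}{9 + \left(-5 + 1\right)}\right)^{2} = \left(-10 + \frac{1}{9 - 4}\right)^{2} = \left(-10 + \frac{1}{5}\right)^{2} = \left(- \frac{49}{5}\right)^{2} = \frac{2401}{25}$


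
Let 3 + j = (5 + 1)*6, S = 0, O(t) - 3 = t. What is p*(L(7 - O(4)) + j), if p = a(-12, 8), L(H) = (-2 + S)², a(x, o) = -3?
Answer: -111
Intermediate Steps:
O(t) = 3 + t
j = 33 (j = -3 + (5 + 1)*6 = -3 + 6*6 = -3 + 36 = 33)
L(H) = 4 (L(H) = (-2 + 0)² = (-2)² = 4)
p = -3
p*(L(7 - O(4)) + j) = -3*(4 + 33) = -3*37 = -111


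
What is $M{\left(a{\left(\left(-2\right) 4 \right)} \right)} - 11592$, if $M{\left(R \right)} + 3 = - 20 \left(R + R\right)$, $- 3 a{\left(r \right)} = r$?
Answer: $- \frac{35105}{3} \approx -11702.0$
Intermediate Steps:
$a{\left(r \right)} = - \frac{r}{3}$
$M{\left(R \right)} = -3 - 40 R$ ($M{\left(R \right)} = -3 - 20 \left(R + R\right) = -3 - 20 \cdot 2 R = -3 - 40 R$)
$M{\left(a{\left(\left(-2\right) 4 \right)} \right)} - 11592 = \left(-3 - 40 \left(- \frac{\left(-2\right) 4}{3}\right)\right) - 11592 = \left(-3 - 40 \left(\left(- \frac{1}{3}\right) \left(-8\right)\right)\right) - 11592 = \left(-3 - \frac{320}{3}\right) - 11592 = - \frac{329}{3} - 11592 = - \frac{35105}{3}$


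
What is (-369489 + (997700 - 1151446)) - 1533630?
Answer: -2056865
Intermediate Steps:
(-369489 + (997700 - 1151446)) - 1533630 = (-369489 - 153746) - 1533630 = -523235 - 1533630 = -2056865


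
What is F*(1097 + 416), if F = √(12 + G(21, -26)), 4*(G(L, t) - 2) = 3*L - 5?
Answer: 1513*√114/2 ≈ 8077.2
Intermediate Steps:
G(L, t) = ¾ + 3*L/4 (G(L, t) = 2 + (3*L - 5)/4 = 2 + (-5 + 3*L)/4 = 2 + (-5/4 + 3*L/4) = ¾ + 3*L/4)
F = √114/2 (F = √(12 + (¾ + (¾)*21)) = √(12 + (¾ + 63/4)) = √(12 + 33/2) = √(57/2) = √114/2 ≈ 5.3385)
F*(1097 + 416) = (√114/2)*(1097 + 416) = (√114/2)*1513 = 1513*√114/2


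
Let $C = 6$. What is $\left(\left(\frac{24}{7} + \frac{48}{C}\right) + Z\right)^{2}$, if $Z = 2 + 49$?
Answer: $\frac{190969}{49} \approx 3897.3$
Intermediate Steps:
$Z = 51$
$\left(\left(\frac{24}{7} + \frac{48}{C}\right) + Z\right)^{2} = \left(\left(\frac{24}{7} + \frac{48}{6}\right) + 51\right)^{2} = \left(\left(24 \cdot \frac{1}{7} + 48 \cdot \frac{1}{6}\right) + 51\right)^{2} = \left(\left(\frac{24}{7} + 8\right) + 51\right)^{2} = \left(\frac{80}{7} + 51\right)^{2} = \left(\frac{437}{7}\right)^{2} = \frac{190969}{49}$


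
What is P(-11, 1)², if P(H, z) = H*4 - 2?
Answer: 2116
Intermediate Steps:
P(H, z) = -2 + 4*H (P(H, z) = 4*H - 2 = -2 + 4*H)
P(-11, 1)² = (-2 + 4*(-11))² = (-2 - 44)² = (-46)² = 2116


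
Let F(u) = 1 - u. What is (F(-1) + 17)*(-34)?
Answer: -646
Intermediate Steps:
(F(-1) + 17)*(-34) = ((1 - 1*(-1)) + 17)*(-34) = ((1 + 1) + 17)*(-34) = (2 + 17)*(-34) = 19*(-34) = -646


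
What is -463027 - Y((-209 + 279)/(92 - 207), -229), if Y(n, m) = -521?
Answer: -462506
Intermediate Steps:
-463027 - Y((-209 + 279)/(92 - 207), -229) = -463027 - 1*(-521) = -463027 + 521 = -462506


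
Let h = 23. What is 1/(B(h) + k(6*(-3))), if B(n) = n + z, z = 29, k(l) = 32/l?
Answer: 9/452 ≈ 0.019911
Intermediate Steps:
B(n) = 29 + n (B(n) = n + 29 = 29 + n)
1/(B(h) + k(6*(-3))) = 1/((29 + 23) + 32/((6*(-3)))) = 1/(52 + 32/(-18)) = 1/(52 + 32*(-1/18)) = 1/(52 - 16/9) = 1/(452/9) = 9/452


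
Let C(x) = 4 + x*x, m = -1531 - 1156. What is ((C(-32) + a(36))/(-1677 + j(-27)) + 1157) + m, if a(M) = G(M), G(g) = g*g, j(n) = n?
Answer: -652361/426 ≈ -1531.4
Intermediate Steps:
m = -2687
G(g) = g²
a(M) = M²
C(x) = 4 + x²
((C(-32) + a(36))/(-1677 + j(-27)) + 1157) + m = (((4 + (-32)²) + 36²)/(-1677 - 27) + 1157) - 2687 = (((4 + 1024) + 1296)/(-1704) + 1157) - 2687 = ((1028 + 1296)*(-1/1704) + 1157) - 2687 = (2324*(-1/1704) + 1157) - 2687 = (-581/426 + 1157) - 2687 = 492301/426 - 2687 = -652361/426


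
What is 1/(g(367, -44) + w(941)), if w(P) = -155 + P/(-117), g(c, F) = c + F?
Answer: 117/18715 ≈ 0.0062517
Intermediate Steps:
g(c, F) = F + c
w(P) = -155 - P/117 (w(P) = -155 + P*(-1/117) = -155 - P/117)
1/(g(367, -44) + w(941)) = 1/((-44 + 367) + (-155 - 1/117*941)) = 1/(323 + (-155 - 941/117)) = 1/(323 - 19076/117) = 1/(18715/117) = 117/18715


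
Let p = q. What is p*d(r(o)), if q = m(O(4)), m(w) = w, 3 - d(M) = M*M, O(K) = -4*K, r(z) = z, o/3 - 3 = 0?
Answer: 1248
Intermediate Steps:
o = 9 (o = 9 + 3*0 = 9 + 0 = 9)
d(M) = 3 - M² (d(M) = 3 - M*M = 3 - M²)
q = -16 (q = -4*4 = -16)
p = -16
p*d(r(o)) = -16*(3 - 1*9²) = -16*(3 - 1*81) = -16*(3 - 81) = -16*(-78) = 1248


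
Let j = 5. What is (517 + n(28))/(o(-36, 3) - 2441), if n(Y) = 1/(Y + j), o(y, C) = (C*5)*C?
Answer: -8531/39534 ≈ -0.21579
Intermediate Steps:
o(y, C) = 5*C² (o(y, C) = (5*C)*C = 5*C²)
n(Y) = 1/(5 + Y) (n(Y) = 1/(Y + 5) = 1/(5 + Y))
(517 + n(28))/(o(-36, 3) - 2441) = (517 + 1/(5 + 28))/(5*3² - 2441) = (517 + 1/33)/(5*9 - 2441) = (517 + 1/33)/(45 - 2441) = (17062/33)/(-2396) = (17062/33)*(-1/2396) = -8531/39534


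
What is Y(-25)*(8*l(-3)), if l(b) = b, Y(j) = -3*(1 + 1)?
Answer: 144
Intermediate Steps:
Y(j) = -6 (Y(j) = -3*2 = -6)
Y(-25)*(8*l(-3)) = -48*(-3) = -6*(-24) = 144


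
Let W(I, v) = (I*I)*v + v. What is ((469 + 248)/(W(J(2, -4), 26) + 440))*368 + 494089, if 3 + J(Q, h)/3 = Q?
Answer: 86531539/175 ≈ 4.9447e+5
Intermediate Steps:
J(Q, h) = -9 + 3*Q
W(I, v) = v + v*I² (W(I, v) = I²*v + v = v*I² + v = v + v*I²)
((469 + 248)/(W(J(2, -4), 26) + 440))*368 + 494089 = ((469 + 248)/(26*(1 + (-9 + 3*2)²) + 440))*368 + 494089 = (717/(26*(1 + (-9 + 6)²) + 440))*368 + 494089 = (717/(26*(1 + (-3)²) + 440))*368 + 494089 = (717/(26*(1 + 9) + 440))*368 + 494089 = (717/(26*10 + 440))*368 + 494089 = (717/(260 + 440))*368 + 494089 = (717/700)*368 + 494089 = 65964/175 + 494089 = 86531539/175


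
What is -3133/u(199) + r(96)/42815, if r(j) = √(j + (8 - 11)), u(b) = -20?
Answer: 3133/20 + √93/42815 ≈ 156.65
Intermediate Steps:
r(j) = √(-3 + j) (r(j) = √(j - 3) = √(-3 + j))
-3133/u(199) + r(96)/42815 = -3133/(-20) + √(-3 + 96)/42815 = -3133*(-1/20) + √93*(1/42815) = 3133/20 + √93/42815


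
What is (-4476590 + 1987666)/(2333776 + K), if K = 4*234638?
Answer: -622231/818082 ≈ -0.76060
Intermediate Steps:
K = 938552
(-4476590 + 1987666)/(2333776 + K) = (-4476590 + 1987666)/(2333776 + 938552) = -2488924/3272328 = -2488924*1/3272328 = -622231/818082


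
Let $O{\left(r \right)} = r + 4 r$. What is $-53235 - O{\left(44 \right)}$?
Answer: $-53455$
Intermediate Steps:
$O{\left(r \right)} = 5 r$
$-53235 - O{\left(44 \right)} = -53235 - 5 \cdot 44 = -53235 - 220 = -53455$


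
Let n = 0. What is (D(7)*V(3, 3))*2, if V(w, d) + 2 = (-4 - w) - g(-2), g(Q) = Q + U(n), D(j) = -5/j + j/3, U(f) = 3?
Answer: -680/21 ≈ -32.381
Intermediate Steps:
D(j) = -5/j + j/3 (D(j) = -5/j + j*(⅓) = -5/j + j/3)
g(Q) = 3 + Q (g(Q) = Q + 3 = 3 + Q)
V(w, d) = -7 - w (V(w, d) = -2 + ((-4 - w) - (3 - 2)) = -2 + ((-4 - w) - 1*1) = -2 + ((-4 - w) - 1) = -2 + (-5 - w) = -7 - w)
(D(7)*V(3, 3))*2 = ((-5/7 + (⅓)*7)*(-7 - 1*3))*2 = ((-5*⅐ + 7/3)*(-7 - 3))*2 = ((-5/7 + 7/3)*(-10))*2 = ((34/21)*(-10))*2 = -340/21*2 = -680/21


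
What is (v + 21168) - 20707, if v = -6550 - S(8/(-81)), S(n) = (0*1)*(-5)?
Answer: -6089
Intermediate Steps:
S(n) = 0 (S(n) = 0*(-5) = 0)
v = -6550 (v = -6550 - 1*0 = -6550 + 0 = -6550)
(v + 21168) - 20707 = (-6550 + 21168) - 20707 = 14618 - 20707 = -6089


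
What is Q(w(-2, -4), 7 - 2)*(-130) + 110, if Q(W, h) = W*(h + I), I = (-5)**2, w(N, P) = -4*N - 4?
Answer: -15490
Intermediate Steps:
w(N, P) = -4 - 4*N
I = 25
Q(W, h) = W*(25 + h) (Q(W, h) = W*(h + 25) = W*(25 + h))
Q(w(-2, -4), 7 - 2)*(-130) + 110 = ((-4 - 4*(-2))*(25 + (7 - 2)))*(-130) + 110 = ((-4 + 8)*(25 + 5))*(-130) + 110 = (4*30)*(-130) + 110 = 120*(-130) + 110 = -15600 + 110 = -15490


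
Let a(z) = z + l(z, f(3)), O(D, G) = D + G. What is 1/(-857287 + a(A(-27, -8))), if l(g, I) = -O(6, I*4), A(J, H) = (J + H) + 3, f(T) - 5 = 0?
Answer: -1/857345 ≈ -1.1664e-6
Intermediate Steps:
f(T) = 5 (f(T) = 5 + 0 = 5)
A(J, H) = 3 + H + J (A(J, H) = (H + J) + 3 = 3 + H + J)
l(g, I) = -6 - 4*I (l(g, I) = -(6 + I*4) = -(6 + 4*I) = -6 - 4*I)
a(z) = -26 + z (a(z) = z + (-6 - 4*5) = z + (-6 - 20) = z - 26 = -26 + z)
1/(-857287 + a(A(-27, -8))) = 1/(-857287 + (-26 + (3 - 8 - 27))) = 1/(-857287 + (-26 - 32)) = 1/(-857287 - 58) = 1/(-857345) = -1/857345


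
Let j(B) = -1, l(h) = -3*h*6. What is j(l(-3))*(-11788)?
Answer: 11788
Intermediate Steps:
l(h) = -18*h
j(l(-3))*(-11788) = -1*(-11788) = 11788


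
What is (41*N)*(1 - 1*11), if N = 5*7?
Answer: -14350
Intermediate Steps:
N = 35
(41*N)*(1 - 1*11) = (41*35)*(1 - 1*11) = 1435*(1 - 11) = 1435*(-10) = -14350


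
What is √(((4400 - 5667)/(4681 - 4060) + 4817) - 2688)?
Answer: √91138098/207 ≈ 46.119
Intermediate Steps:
√(((4400 - 5667)/(4681 - 4060) + 4817) - 2688) = √((-1267/621 + 4817) - 2688) = √(2990090/621 - 2688) = √(1320842/621) = √91138098/207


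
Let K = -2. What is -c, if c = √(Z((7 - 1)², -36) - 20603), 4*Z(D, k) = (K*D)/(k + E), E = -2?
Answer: -2*I*√1859378/19 ≈ -143.54*I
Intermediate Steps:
Z(D, k) = -D/(2*(-2 + k)) (Z(D, k) = ((-2*D)/(k - 2))/4 = ((-2*D)/(-2 + k))/4 = (-2*D/(-2 + k))/4 = -D/(2*(-2 + k)))
c = 2*I*√1859378/19 (c = √(-(7 - 1)²/(-4 + 2*(-36)) - 20603) = √(-1*6²/(-4 - 72) - 20603) = √(-1*36/(-76) - 20603) = √(-1*36*(-1/76) - 20603) = √(9/19 - 20603) = √(-391448/19) = 2*I*√1859378/19 ≈ 143.54*I)
-c = -2*I*√1859378/19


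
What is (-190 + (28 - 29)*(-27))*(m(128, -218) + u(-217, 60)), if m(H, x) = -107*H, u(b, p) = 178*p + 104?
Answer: 474656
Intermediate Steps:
u(b, p) = 104 + 178*p
(-190 + (28 - 29)*(-27))*(m(128, -218) + u(-217, 60)) = (-190 + (28 - 29)*(-27))*(-107*128 + (104 + 178*60)) = (-190 - 1*(-27))*(-13696 + (104 + 10680)) = (-190 + 27)*(-13696 + 10784) = -163*(-2912) = 474656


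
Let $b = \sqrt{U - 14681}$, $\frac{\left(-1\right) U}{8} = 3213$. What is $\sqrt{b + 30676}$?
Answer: $\sqrt{30676 + i \sqrt{40385}} \approx 175.15 + 0.5737 i$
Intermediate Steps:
$U = -25704$ ($U = \left(-8\right) 3213 = -25704$)
$b = i \sqrt{40385}$ ($b = \sqrt{-25704 - 14681} = \sqrt{-40385} = i \sqrt{40385} \approx 200.96 i$)
$\sqrt{b + 30676} = \sqrt{i \sqrt{40385} + 30676} = \sqrt{30676 + i \sqrt{40385}}$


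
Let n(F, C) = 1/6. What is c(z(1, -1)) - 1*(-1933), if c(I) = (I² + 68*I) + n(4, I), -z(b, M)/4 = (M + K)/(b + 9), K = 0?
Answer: 294079/150 ≈ 1960.5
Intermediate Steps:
n(F, C) = ⅙ (n(F, C) = 1*(⅙) = ⅙)
z(b, M) = -4*M/(9 + b) (z(b, M) = -4*(M + 0)/(b + 9) = -4*M/(9 + b))
c(I) = ⅙ + I² + 68*I (c(I) = (I² + 68*I) + ⅙ = ⅙ + I² + 68*I)
c(z(1, -1)) - 1*(-1933) = (⅙ + (-4*(-1)/(9 + 1))² + 68*(-4*(-1)/(9 + 1))) - 1*(-1933) = (⅙ + (-4*(-1)/10)² + 68*(-4*(-1)/10)) + 1933 = (⅙ + (-4*(-1)*⅒)² + 68*(-4*(-1)*⅒)) + 1933 = (⅙ + (⅖)² + 68*(⅖)) + 1933 = (⅙ + 4/25 + 136/5) + 1933 = 4129/150 + 1933 = 294079/150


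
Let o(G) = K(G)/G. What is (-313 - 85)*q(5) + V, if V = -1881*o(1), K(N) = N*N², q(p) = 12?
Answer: -6657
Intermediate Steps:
K(N) = N³
o(G) = G² (o(G) = G³/G = G²)
V = -1881 (V = -1881*1² = -1881*1 = -1881)
(-313 - 85)*q(5) + V = (-313 - 85)*12 - 1881 = -398*12 - 1881 = -4776 - 1881 = -6657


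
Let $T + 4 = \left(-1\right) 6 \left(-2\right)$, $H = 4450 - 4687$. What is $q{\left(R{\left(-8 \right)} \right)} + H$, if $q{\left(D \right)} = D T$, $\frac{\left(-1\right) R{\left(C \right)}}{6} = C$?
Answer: $147$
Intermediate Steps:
$R{\left(C \right)} = - 6 C$
$H = -237$
$T = 8$ ($T = -4 + \left(-1\right) 6 \left(-2\right) = -4 - -12 = -4 + 12 = 8$)
$q{\left(D \right)} = 8 D$ ($q{\left(D \right)} = D 8 = 8 D$)
$q{\left(R{\left(-8 \right)} \right)} + H = 8 \left(\left(-6\right) \left(-8\right)\right) - 237 = 8 \cdot 48 - 237 = 384 - 237 = 147$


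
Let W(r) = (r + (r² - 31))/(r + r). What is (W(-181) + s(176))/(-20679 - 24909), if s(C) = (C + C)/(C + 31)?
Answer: 6610219/3416091192 ≈ 0.0019350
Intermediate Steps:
s(C) = 2*C/(31 + C) (s(C) = (2*C)/(31 + C) = 2*C/(31 + C))
W(r) = (-31 + r + r²)/(2*r) (W(r) = (r + (-31 + r²))/((2*r)) = (-31 + r + r²)*(1/(2*r)) = (-31 + r + r²)/(2*r))
(W(-181) + s(176))/(-20679 - 24909) = ((½)*(-31 - 181*(1 - 181))/(-181) + 2*176/(31 + 176))/(-20679 - 24909) = ((½)*(-1/181)*(-31 - 181*(-180)) + 2*176/207)/(-45588) = ((½)*(-1/181)*(-31 + 32580) + 2*176*(1/207))*(-1/45588) = ((½)*(-1/181)*32549 + 352/207)*(-1/45588) = (-32549/362 + 352/207)*(-1/45588) = -6610219/74934*(-1/45588) = 6610219/3416091192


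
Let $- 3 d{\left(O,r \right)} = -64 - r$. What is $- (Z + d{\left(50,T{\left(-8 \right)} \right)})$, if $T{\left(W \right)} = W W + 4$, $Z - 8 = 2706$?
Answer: $-2758$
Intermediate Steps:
$Z = 2714$ ($Z = 8 + 2706 = 2714$)
$T{\left(W \right)} = 4 + W^{2}$ ($T{\left(W \right)} = W^{2} + 4 = 4 + W^{2}$)
$d{\left(O,r \right)} = \frac{64}{3} + \frac{r}{3}$ ($d{\left(O,r \right)} = - \frac{-64 - r}{3} = \frac{64}{3} + \frac{r}{3}$)
$- (Z + d{\left(50,T{\left(-8 \right)} \right)}) = - (2714 + \left(\frac{64}{3} + \frac{4 + \left(-8\right)^{2}}{3}\right)) = - (2714 + \left(\frac{64}{3} + \frac{4 + 64}{3}\right)) = - (2714 + \left(\frac{64}{3} + \frac{1}{3} \cdot 68\right)) = - (2714 + \left(\frac{64}{3} + \frac{68}{3}\right)) = - (2714 + 44) = \left(-1\right) 2758 = -2758$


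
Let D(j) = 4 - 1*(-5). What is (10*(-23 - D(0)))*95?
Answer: -30400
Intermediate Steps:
D(j) = 9 (D(j) = 4 + 5 = 9)
(10*(-23 - D(0)))*95 = (10*(-23 - 1*9))*95 = (10*(-23 - 9))*95 = (10*(-32))*95 = -320*95 = -30400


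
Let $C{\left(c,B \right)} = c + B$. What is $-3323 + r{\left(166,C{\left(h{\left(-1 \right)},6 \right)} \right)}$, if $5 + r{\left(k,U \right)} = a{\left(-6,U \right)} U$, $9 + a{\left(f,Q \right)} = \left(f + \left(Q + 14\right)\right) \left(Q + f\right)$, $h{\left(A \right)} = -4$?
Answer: $-3426$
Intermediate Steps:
$C{\left(c,B \right)} = B + c$
$a{\left(f,Q \right)} = -9 + \left(Q + f\right) \left(14 + Q + f\right)$ ($a{\left(f,Q \right)} = -9 + \left(f + \left(Q + 14\right)\right) \left(Q + f\right) = -9 + \left(f + \left(14 + Q\right)\right) \left(Q + f\right) = -9 + \left(14 + Q + f\right) \left(Q + f\right) = -9 + \left(Q + f\right) \left(14 + Q + f\right)$)
$r{\left(k,U \right)} = -5 + U \left(-57 + U^{2} + 2 U\right)$ ($r{\left(k,U \right)} = -5 + \left(-9 + U^{2} + \left(-6\right)^{2} + 14 U + 14 \left(-6\right) + 2 U \left(-6\right)\right) U = -5 + \left(-9 + U^{2} + 36 + 14 U - 84 - 12 U\right) U = -5 + \left(-57 + U^{2} + 2 U\right) U = -5 + U \left(-57 + U^{2} + 2 U\right)$)
$-3323 + r{\left(166,C{\left(h{\left(-1 \right)},6 \right)} \right)} = -3323 + \left(-5 + \left(6 - 4\right) \left(-57 + \left(6 - 4\right)^{2} + 2 \left(6 - 4\right)\right)\right) = -3323 + \left(-5 + 2 \left(-57 + 2^{2} + 2 \cdot 2\right)\right) = -3323 + \left(-5 + 2 \left(-57 + 4 + 4\right)\right) = -3323 + \left(-5 + 2 \left(-49\right)\right) = -3323 - 103 = -3426$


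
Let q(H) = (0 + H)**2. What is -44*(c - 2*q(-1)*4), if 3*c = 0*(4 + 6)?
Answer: 352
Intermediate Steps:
q(H) = H**2
c = 0 (c = (0*(4 + 6))/3 = (0*10)/3 = (1/3)*0 = 0)
-44*(c - 2*q(-1)*4) = -44*(0 - 2*(-1)**2*4) = -44*(0 - 2*1*4) = -44*(0 - 2*4) = -44*(0 - 8) = -44*(-8) = 352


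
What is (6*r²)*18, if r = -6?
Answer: 3888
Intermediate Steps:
(6*r²)*18 = (6*(-6)²)*18 = (6*36)*18 = 216*18 = 3888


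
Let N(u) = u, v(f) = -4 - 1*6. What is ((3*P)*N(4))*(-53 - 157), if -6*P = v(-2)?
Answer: -4200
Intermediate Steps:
v(f) = -10 (v(f) = -4 - 6 = -10)
P = 5/3 (P = -1/6*(-10) = 5/3 ≈ 1.6667)
((3*P)*N(4))*(-53 - 157) = ((3*(5/3))*4)*(-53 - 157) = (5*4)*(-210) = 20*(-210) = -4200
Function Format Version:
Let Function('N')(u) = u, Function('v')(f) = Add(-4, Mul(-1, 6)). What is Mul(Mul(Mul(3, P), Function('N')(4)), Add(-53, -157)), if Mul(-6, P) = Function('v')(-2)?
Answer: -4200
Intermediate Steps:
Function('v')(f) = -10 (Function('v')(f) = Add(-4, -6) = -10)
P = Rational(5, 3) (P = Mul(Rational(-1, 6), -10) = Rational(5, 3) ≈ 1.6667)
Mul(Mul(Mul(3, P), Function('N')(4)), Add(-53, -157)) = Mul(Mul(Mul(3, Rational(5, 3)), 4), Add(-53, -157)) = Mul(Mul(5, 4), -210) = Mul(20, -210) = -4200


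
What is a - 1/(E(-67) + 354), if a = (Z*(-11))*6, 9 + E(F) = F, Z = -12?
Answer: 220175/278 ≈ 792.00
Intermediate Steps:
E(F) = -9 + F
a = 792 (a = -12*(-11)*6 = 132*6 = 792)
a - 1/(E(-67) + 354) = 792 - 1/((-9 - 67) + 354) = 792 - 1/(-76 + 354) = 792 - 1/278 = 220175/278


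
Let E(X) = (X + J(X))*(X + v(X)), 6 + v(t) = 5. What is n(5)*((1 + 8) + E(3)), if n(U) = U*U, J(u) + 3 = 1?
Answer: 275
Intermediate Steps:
J(u) = -2 (J(u) = -3 + 1 = -2)
v(t) = -1 (v(t) = -6 + 5 = -1)
n(U) = U²
E(X) = (-1 + X)*(-2 + X) (E(X) = (X - 2)*(X - 1) = (-2 + X)*(-1 + X) = (-1 + X)*(-2 + X))
n(5)*((1 + 8) + E(3)) = 5²*((1 + 8) + (2 + 3² - 3*3)) = 25*(9 + (2 + 9 - 9)) = 25*(9 + 2) = 25*11 = 275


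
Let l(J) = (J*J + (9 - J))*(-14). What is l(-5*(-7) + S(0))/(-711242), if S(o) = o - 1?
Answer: 1131/50803 ≈ 0.022262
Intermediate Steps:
S(o) = -1 + o
l(J) = -126 - 14*J² + 14*J (l(J) = (J² + (9 - J))*(-14) = (9 + J² - J)*(-14) = -126 - 14*J² + 14*J)
l(-5*(-7) + S(0))/(-711242) = (-126 - 14*(-5*(-7) + (-1 + 0))² + 14*(-5*(-7) + (-1 + 0)))/(-711242) = (-126 - 14*(35 - 1)² + 14*(35 - 1))*(-1/711242) = (-126 - 14*34² + 14*34)*(-1/711242) = (-126 - 14*1156 + 476)*(-1/711242) = (-126 - 16184 + 476)*(-1/711242) = -15834*(-1/711242) = 1131/50803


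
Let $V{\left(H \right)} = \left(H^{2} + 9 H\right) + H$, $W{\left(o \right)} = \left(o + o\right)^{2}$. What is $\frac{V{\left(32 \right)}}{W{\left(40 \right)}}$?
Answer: $\frac{21}{100} \approx 0.21$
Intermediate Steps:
$W{\left(o \right)} = 4 o^{2}$ ($W{\left(o \right)} = \left(2 o\right)^{2} = 4 o^{2}$)
$V{\left(H \right)} = H^{2} + 10 H$
$\frac{V{\left(32 \right)}}{W{\left(40 \right)}} = \frac{32 \left(10 + 32\right)}{4 \cdot 40^{2}} = \frac{32 \cdot 42}{4 \cdot 1600} = \frac{1344}{6400} = 1344 \cdot \frac{1}{6400} = \frac{21}{100}$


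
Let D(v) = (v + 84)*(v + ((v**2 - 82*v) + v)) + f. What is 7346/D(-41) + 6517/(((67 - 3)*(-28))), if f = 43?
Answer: -98381585/27310848 ≈ -3.6023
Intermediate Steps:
D(v) = 43 + (84 + v)*(v**2 - 80*v) (D(v) = (v + 84)*(v + ((v**2 - 82*v) + v)) + 43 = (84 + v)*(v + (v**2 - 81*v)) + 43 = (84 + v)*(v**2 - 80*v) + 43 = 43 + (84 + v)*(v**2 - 80*v))
7346/D(-41) + 6517/(((67 - 3)*(-28))) = 7346/(43 + (-41)**3 - 6720*(-41) + 4*(-41)**2) + 6517/(((67 - 3)*(-28))) = 7346/(43 - 68921 + 275520 + 4*1681) + 6517/((64*(-28))) = 7346/(43 - 68921 + 275520 + 6724) + 6517/(-1792) = 7346/213366 + 6517*(-1/1792) = 7346*(1/213366) - 931/256 = 3673/106683 - 931/256 = -98381585/27310848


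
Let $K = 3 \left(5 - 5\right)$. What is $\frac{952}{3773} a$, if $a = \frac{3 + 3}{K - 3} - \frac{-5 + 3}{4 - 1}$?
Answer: $- \frac{544}{1617} \approx -0.33643$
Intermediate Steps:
$K = 0$ ($K = 3 \cdot 0 = 0$)
$a = - \frac{4}{3}$ ($a = \frac{3 + 3}{0 - 3} - \frac{-5 + 3}{4 - 1} = \frac{6}{-3} - - \frac{2}{3} = 6 \left(- \frac{1}{3}\right) - \left(-2\right) \frac{1}{3} = -2 - - \frac{2}{3} = -2 + \frac{2}{3} = - \frac{4}{3} \approx -1.3333$)
$\frac{952}{3773} a = \frac{952}{3773} \left(- \frac{4}{3}\right) = 952 \cdot \frac{1}{3773} \left(- \frac{4}{3}\right) = \frac{136}{539} \left(- \frac{4}{3}\right) = - \frac{544}{1617}$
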